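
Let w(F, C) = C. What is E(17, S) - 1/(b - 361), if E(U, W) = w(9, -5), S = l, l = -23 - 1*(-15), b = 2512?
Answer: -10756/2151 ≈ -5.0005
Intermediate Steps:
l = -8 (l = -23 + 15 = -8)
S = -8
E(U, W) = -5
E(17, S) - 1/(b - 361) = -5 - 1/(2512 - 361) = -5 - 1/2151 = -10756/2151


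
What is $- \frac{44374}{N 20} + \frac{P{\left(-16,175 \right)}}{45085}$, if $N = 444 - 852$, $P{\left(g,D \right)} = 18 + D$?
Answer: $\frac{200217667}{36789360} \approx 5.4423$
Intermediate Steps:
$N = -408$ ($N = 444 - 852 = -408$)
$- \frac{44374}{N 20} + \frac{P{\left(-16,175 \right)}}{45085} = - \frac{44374}{\left(-408\right) 20} + \frac{18 + 175}{45085} = - \frac{44374}{-8160} + 193 \cdot \frac{1}{45085} = \left(-44374\right) \left(- \frac{1}{8160}\right) + \frac{193}{45085} = \frac{22187}{4080} + \frac{193}{45085} = \frac{200217667}{36789360}$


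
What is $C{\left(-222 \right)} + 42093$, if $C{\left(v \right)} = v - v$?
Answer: $42093$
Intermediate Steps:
$C{\left(v \right)} = 0$
$C{\left(-222 \right)} + 42093 = 0 + 42093 = 42093$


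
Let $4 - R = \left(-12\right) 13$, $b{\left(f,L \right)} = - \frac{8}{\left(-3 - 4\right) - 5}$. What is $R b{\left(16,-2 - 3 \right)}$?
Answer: $\frac{320}{3} \approx 106.67$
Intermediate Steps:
$b{\left(f,L \right)} = \frac{2}{3}$ ($b{\left(f,L \right)} = - \frac{8}{-7 - 5} = - \frac{8}{-12} = \left(-8\right) \left(- \frac{1}{12}\right) = \frac{2}{3}$)
$R = 160$ ($R = 4 - \left(-12\right) 13 = 4 - -156 = 4 + 156 = 160$)
$R b{\left(16,-2 - 3 \right)} = 160 \cdot \frac{2}{3} = \frac{320}{3}$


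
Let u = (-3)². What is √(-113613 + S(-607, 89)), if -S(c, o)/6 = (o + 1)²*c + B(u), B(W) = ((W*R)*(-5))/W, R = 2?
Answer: 3*√3265183 ≈ 5420.9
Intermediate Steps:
u = 9
B(W) = -10 (B(W) = ((W*2)*(-5))/W = ((2*W)*(-5))/W = (-10*W)/W = -10)
S(c, o) = 60 - 6*c*(1 + o)² (S(c, o) = -6*((o + 1)²*c - 10) = -6*((1 + o)²*c - 10) = -6*(c*(1 + o)² - 10) = -6*(-10 + c*(1 + o)²) = 60 - 6*c*(1 + o)²)
√(-113613 + S(-607, 89)) = √(-113613 + (60 - 6*(-607)*(1 + 89)²)) = √(-113613 + (60 - 6*(-607)*90²)) = √(-113613 + (60 - 6*(-607)*8100)) = √(-113613 + (60 + 29500200)) = √(-113613 + 29500260) = √29386647 = 3*√3265183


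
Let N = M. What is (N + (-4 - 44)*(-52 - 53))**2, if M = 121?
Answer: 26635921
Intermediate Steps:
N = 121
(N + (-4 - 44)*(-52 - 53))**2 = (121 + (-4 - 44)*(-52 - 53))**2 = (121 - 48*(-105))**2 = (121 + 5040)**2 = 5161**2 = 26635921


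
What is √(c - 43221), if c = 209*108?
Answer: I*√20649 ≈ 143.7*I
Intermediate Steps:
c = 22572
√(c - 43221) = √(22572 - 43221) = √(-20649) = I*√20649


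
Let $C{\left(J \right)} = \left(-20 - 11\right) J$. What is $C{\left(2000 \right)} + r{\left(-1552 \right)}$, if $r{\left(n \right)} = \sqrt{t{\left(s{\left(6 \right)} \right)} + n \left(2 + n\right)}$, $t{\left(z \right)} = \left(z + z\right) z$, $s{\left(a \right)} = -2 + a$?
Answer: $-62000 + 16 \sqrt{9397} \approx -60449.0$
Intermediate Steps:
$t{\left(z \right)} = 2 z^{2}$ ($t{\left(z \right)} = 2 z z = 2 z^{2}$)
$r{\left(n \right)} = \sqrt{32 + n \left(2 + n\right)}$ ($r{\left(n \right)} = \sqrt{2 \left(-2 + 6\right)^{2} + n \left(2 + n\right)} = \sqrt{2 \cdot 4^{2} + n \left(2 + n\right)} = \sqrt{2 \cdot 16 + n \left(2 + n\right)} = \sqrt{32 + n \left(2 + n\right)}$)
$C{\left(J \right)} = - 31 J$
$C{\left(2000 \right)} + r{\left(-1552 \right)} = \left(-31\right) 2000 + \sqrt{32 + \left(-1552\right)^{2} + 2 \left(-1552\right)} = -62000 + \sqrt{32 + 2408704 - 3104} = -62000 + \sqrt{2405632} = -62000 + 16 \sqrt{9397}$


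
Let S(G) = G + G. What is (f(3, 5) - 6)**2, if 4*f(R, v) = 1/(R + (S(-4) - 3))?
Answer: 37249/1024 ≈ 36.376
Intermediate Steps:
S(G) = 2*G
f(R, v) = 1/(4*(-11 + R)) (f(R, v) = 1/(4*(R + (2*(-4) - 3))) = 1/(4*(R + (-8 - 3))) = 1/(4*(R - 11)) = 1/(4*(-11 + R)))
(f(3, 5) - 6)**2 = (1/(4*(-11 + 3)) - 6)**2 = ((1/4)/(-8) - 6)**2 = ((1/4)*(-1/8) - 6)**2 = (-1/32 - 6)**2 = (-193/32)**2 = 37249/1024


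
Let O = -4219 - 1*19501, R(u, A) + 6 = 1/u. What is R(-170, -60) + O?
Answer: -4033421/170 ≈ -23726.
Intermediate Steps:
R(u, A) = -6 + 1/u
O = -23720 (O = -4219 - 19501 = -23720)
R(-170, -60) + O = (-6 + 1/(-170)) - 23720 = (-6 - 1/170) - 23720 = -1021/170 - 23720 = -4033421/170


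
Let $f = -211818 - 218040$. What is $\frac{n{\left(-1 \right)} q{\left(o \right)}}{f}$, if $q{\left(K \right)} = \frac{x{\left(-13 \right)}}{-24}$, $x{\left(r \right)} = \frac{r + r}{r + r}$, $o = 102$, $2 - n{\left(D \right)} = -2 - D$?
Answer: $\frac{1}{3438864} \approx 2.9079 \cdot 10^{-7}$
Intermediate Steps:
$n{\left(D \right)} = 4 + D$ ($n{\left(D \right)} = 2 - \left(-2 - D\right) = 2 + \left(2 + D\right) = 4 + D$)
$f = -429858$ ($f = -211818 - 218040 = -429858$)
$x{\left(r \right)} = 1$ ($x{\left(r \right)} = \frac{2 r}{2 r} = 2 r \frac{1}{2 r} = 1$)
$q{\left(K \right)} = - \frac{1}{24}$ ($q{\left(K \right)} = 1 \frac{1}{-24} = 1 \left(- \frac{1}{24}\right) = - \frac{1}{24}$)
$\frac{n{\left(-1 \right)} q{\left(o \right)}}{f} = \frac{\left(4 - 1\right) \left(- \frac{1}{24}\right)}{-429858} = 3 \left(- \frac{1}{24}\right) \left(- \frac{1}{429858}\right) = \left(- \frac{1}{8}\right) \left(- \frac{1}{429858}\right) = \frac{1}{3438864}$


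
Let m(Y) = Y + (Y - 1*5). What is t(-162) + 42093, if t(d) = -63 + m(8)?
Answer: 42041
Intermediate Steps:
m(Y) = -5 + 2*Y (m(Y) = Y + (Y - 5) = Y + (-5 + Y) = -5 + 2*Y)
t(d) = -52 (t(d) = -63 + (-5 + 2*8) = -63 + (-5 + 16) = -63 + 11 = -52)
t(-162) + 42093 = -52 + 42093 = 42041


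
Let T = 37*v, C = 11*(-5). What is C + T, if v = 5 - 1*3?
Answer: 19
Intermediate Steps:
v = 2 (v = 5 - 3 = 2)
C = -55
T = 74 (T = 37*2 = 74)
C + T = -55 + 74 = 19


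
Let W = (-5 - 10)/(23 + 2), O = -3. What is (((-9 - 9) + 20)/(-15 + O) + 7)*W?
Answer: -62/15 ≈ -4.1333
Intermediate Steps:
W = -⅗ (W = -15/25 = -15*1/25 = -⅗ ≈ -0.60000)
(((-9 - 9) + 20)/(-15 + O) + 7)*W = (((-9 - 9) + 20)/(-15 - 3) + 7)*(-⅗) = ((-18 + 20)/(-18) + 7)*(-⅗) = (2*(-1/18) + 7)*(-⅗) = (-⅑ + 7)*(-⅗) = (62/9)*(-⅗) = -62/15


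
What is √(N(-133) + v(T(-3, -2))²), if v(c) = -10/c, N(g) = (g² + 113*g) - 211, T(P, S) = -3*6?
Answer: √198394/9 ≈ 49.490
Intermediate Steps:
T(P, S) = -18
N(g) = -211 + g² + 113*g
√(N(-133) + v(T(-3, -2))²) = √((-211 + (-133)² + 113*(-133)) + (-10/(-18))²) = √((-211 + 17689 - 15029) + (-10*(-1/18))²) = √(2449 + (5/9)²) = √(2449 + 25/81) = √(198394/81) = √198394/9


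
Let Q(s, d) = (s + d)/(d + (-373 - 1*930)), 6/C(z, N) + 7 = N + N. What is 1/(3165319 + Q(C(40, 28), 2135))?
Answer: 40768/129043829613 ≈ 3.1592e-7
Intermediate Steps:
C(z, N) = 6/(-7 + 2*N) (C(z, N) = 6/(-7 + (N + N)) = 6/(-7 + 2*N))
Q(s, d) = (d + s)/(-1303 + d) (Q(s, d) = (d + s)/(d + (-373 - 930)) = (d + s)/(d - 1303) = (d + s)/(-1303 + d))
1/(3165319 + Q(C(40, 28), 2135)) = 1/(3165319 + (2135 + 6/(-7 + 2*28))/(-1303 + 2135)) = 1/(3165319 + (2135 + 6/(-7 + 56))/832) = 1/(3165319 + (2135 + 6/49)/832) = 1/(3165319 + (1/832)*(104621/49)) = 1/(3165319 + 104621/40768) = 1/(129043829613/40768) = 40768/129043829613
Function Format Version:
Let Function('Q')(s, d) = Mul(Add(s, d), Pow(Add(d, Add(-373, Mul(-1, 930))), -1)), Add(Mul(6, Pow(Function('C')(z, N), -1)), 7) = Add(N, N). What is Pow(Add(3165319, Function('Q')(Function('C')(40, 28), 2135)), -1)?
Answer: Rational(40768, 129043829613) ≈ 3.1592e-7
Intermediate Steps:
Function('C')(z, N) = Mul(6, Pow(Add(-7, Mul(2, N)), -1)) (Function('C')(z, N) = Mul(6, Pow(Add(-7, Add(N, N)), -1)) = Mul(6, Pow(Add(-7, Mul(2, N)), -1)))
Function('Q')(s, d) = Mul(Pow(Add(-1303, d), -1), Add(d, s)) (Function('Q')(s, d) = Mul(Add(d, s), Pow(Add(d, Add(-373, -930)), -1)) = Mul(Add(d, s), Pow(Add(d, -1303), -1)) = Mul(Add(d, s), Pow(Add(-1303, d), -1)) = Mul(Pow(Add(-1303, d), -1), Add(d, s)))
Pow(Add(3165319, Function('Q')(Function('C')(40, 28), 2135)), -1) = Pow(Add(3165319, Mul(Pow(Add(-1303, 2135), -1), Add(2135, Mul(6, Pow(Add(-7, Mul(2, 28)), -1))))), -1) = Pow(Add(3165319, Mul(Pow(832, -1), Add(2135, Mul(6, Pow(Add(-7, 56), -1))))), -1) = Pow(Add(3165319, Mul(Rational(1, 832), Add(2135, Mul(6, Pow(49, -1))))), -1) = Pow(Add(3165319, Mul(Rational(1, 832), Add(2135, Mul(6, Rational(1, 49))))), -1) = Pow(Add(3165319, Mul(Rational(1, 832), Add(2135, Rational(6, 49)))), -1) = Pow(Add(3165319, Mul(Rational(1, 832), Rational(104621, 49))), -1) = Pow(Add(3165319, Rational(104621, 40768)), -1) = Pow(Rational(129043829613, 40768), -1) = Rational(40768, 129043829613)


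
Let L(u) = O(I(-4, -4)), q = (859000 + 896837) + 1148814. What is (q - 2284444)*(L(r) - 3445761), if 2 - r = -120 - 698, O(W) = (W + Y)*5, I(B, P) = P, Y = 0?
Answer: -2137097496667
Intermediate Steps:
O(W) = 5*W (O(W) = (W + 0)*5 = W*5 = 5*W)
r = 820 (r = 2 - (-120 - 698) = 2 - 1*(-818) = 2 + 818 = 820)
q = 2904651 (q = 1755837 + 1148814 = 2904651)
L(u) = -20 (L(u) = 5*(-4) = -20)
(q - 2284444)*(L(r) - 3445761) = (2904651 - 2284444)*(-20 - 3445761) = 620207*(-3445781) = -2137097496667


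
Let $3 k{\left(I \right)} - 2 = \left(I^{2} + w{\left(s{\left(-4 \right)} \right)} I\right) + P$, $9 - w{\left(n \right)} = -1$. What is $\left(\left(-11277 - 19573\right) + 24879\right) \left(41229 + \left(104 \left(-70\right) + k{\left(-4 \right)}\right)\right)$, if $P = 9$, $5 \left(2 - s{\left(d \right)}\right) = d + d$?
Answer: $- \frac{608050814}{3} \approx -2.0268 \cdot 10^{8}$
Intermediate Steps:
$s{\left(d \right)} = 2 - \frac{2 d}{5}$ ($s{\left(d \right)} = 2 - \frac{d + d}{5} = 2 - \frac{2 d}{5}$)
$w{\left(n \right)} = 10$ ($w{\left(n \right)} = 9 - -1 = 9 + 1 = 10$)
$k{\left(I \right)} = \frac{11}{3} + \frac{I^{2}}{3} + \frac{10 I}{3}$ ($k{\left(I \right)} = \frac{2}{3} + \frac{\left(I^{2} + 10 I\right) + 9}{3} = \frac{2}{3} + \frac{9 + I^{2} + 10 I}{3} = \frac{2}{3} + \left(3 + \frac{I^{2}}{3} + \frac{10 I}{3}\right) = \frac{11}{3} + \frac{I^{2}}{3} + \frac{10 I}{3}$)
$\left(\left(-11277 - 19573\right) + 24879\right) \left(41229 + \left(104 \left(-70\right) + k{\left(-4 \right)}\right)\right) = \left(\left(-11277 - 19573\right) + 24879\right) \left(41229 + \left(104 \left(-70\right) + \left(\frac{11}{3} + \frac{\left(-4\right)^{2}}{3} + \frac{10}{3} \left(-4\right)\right)\right)\right) = \left(\left(-11277 - 19573\right) + 24879\right) \left(41229 + \left(-7280 + \left(\frac{11}{3} + \frac{1}{3} \cdot 16 - \frac{40}{3}\right)\right)\right) = \left(-30850 + 24879\right) \left(41229 + \left(-7280 + \left(\frac{11}{3} + \frac{16}{3} - \frac{40}{3}\right)\right)\right) = - 5971 \left(41229 - \frac{21853}{3}\right) = \left(-5971\right) \frac{101834}{3} = - \frac{608050814}{3}$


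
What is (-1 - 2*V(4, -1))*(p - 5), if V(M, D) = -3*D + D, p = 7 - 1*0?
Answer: -10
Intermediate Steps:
p = 7 (p = 7 + 0 = 7)
V(M, D) = -2*D
(-1 - 2*V(4, -1))*(p - 5) = (-1 - (-4)*(-1))*(7 - 5) = (-1 - 2*2)*2 = (-1 - 4)*2 = -5*2 = -10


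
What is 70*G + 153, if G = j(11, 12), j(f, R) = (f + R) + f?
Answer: 2533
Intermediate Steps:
j(f, R) = R + 2*f (j(f, R) = (R + f) + f = R + 2*f)
G = 34 (G = 12 + 2*11 = 12 + 22 = 34)
70*G + 153 = 70*34 + 153 = 2380 + 153 = 2533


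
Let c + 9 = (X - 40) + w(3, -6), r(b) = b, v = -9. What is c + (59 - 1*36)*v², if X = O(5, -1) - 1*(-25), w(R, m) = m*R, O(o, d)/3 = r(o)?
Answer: 1836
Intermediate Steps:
O(o, d) = 3*o
w(R, m) = R*m
X = 40 (X = 3*5 - 1*(-25) = 15 + 25 = 40)
c = -27 (c = -9 + ((40 - 40) + 3*(-6)) = -9 + (0 - 18) = -9 - 18 = -27)
c + (59 - 1*36)*v² = -27 + (59 - 1*36)*(-9)² = -27 + (59 - 36)*81 = -27 + 23*81 = -27 + 1863 = 1836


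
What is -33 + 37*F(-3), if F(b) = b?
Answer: -144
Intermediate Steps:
-33 + 37*F(-3) = -33 + 37*(-3) = -33 - 111 = -144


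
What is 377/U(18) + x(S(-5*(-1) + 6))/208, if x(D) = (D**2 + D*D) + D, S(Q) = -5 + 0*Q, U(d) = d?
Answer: 39613/1872 ≈ 21.161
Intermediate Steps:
S(Q) = -5 (S(Q) = -5 + 0 = -5)
x(D) = D + 2*D**2 (x(D) = (D**2 + D**2) + D = 2*D**2 + D = D + 2*D**2)
377/U(18) + x(S(-5*(-1) + 6))/208 = 377/18 - 5*(1 + 2*(-5))/208 = 377*(1/18) - 5*(1 - 10)*(1/208) = 377/18 - 5*(-9)*(1/208) = 377/18 + 45*(1/208) = 377/18 + 45/208 = 39613/1872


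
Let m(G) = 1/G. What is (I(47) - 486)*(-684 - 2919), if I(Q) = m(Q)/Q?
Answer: 3868083519/2209 ≈ 1.7511e+6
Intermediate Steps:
I(Q) = Q⁻² (I(Q) = 1/(Q*Q) = Q⁻²)
(I(47) - 486)*(-684 - 2919) = (47⁻² - 486)*(-684 - 2919) = (1/2209 - 486)*(-3603) = -1073573/2209*(-3603) = 3868083519/2209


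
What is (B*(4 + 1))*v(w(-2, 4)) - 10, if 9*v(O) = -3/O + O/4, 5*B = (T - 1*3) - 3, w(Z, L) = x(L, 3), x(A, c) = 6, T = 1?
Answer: -95/9 ≈ -10.556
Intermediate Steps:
w(Z, L) = 6
B = -1 (B = ((1 - 1*3) - 3)/5 = ((1 - 3) - 3)/5 = (-2 - 3)/5 = (⅕)*(-5) = -1)
v(O) = -1/(3*O) + O/36 (v(O) = (-3/O + O/4)/9 = -1/(3*O) + O/36)
(B*(4 + 1))*v(w(-2, 4)) - 10 = (-(4 + 1))*((1/36)*(-12 + 6²)/6) - 10 = (-1*5)*((1/36)*(⅙)*(-12 + 36)) - 10 = -5*24/(36*6) - 10 = -5*⅑ - 10 = -5/9 - 10 = -95/9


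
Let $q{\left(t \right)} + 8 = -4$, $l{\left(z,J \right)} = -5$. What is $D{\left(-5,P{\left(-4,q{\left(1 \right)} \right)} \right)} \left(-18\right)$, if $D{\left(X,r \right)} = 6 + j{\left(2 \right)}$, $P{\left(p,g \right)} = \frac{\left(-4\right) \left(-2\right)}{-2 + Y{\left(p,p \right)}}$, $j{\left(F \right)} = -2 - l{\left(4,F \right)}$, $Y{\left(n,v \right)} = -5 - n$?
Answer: $-162$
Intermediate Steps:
$q{\left(t \right)} = -12$ ($q{\left(t \right)} = -8 - 4 = -12$)
$j{\left(F \right)} = 3$ ($j{\left(F \right)} = -2 - -5 = -2 + 5 = 3$)
$P{\left(p,g \right)} = \frac{8}{-7 - p}$ ($P{\left(p,g \right)} = \frac{\left(-4\right) \left(-2\right)}{-2 - \left(5 + p\right)} = \frac{8}{-7 - p}$)
$D{\left(X,r \right)} = 9$ ($D{\left(X,r \right)} = 6 + 3 = 9$)
$D{\left(-5,P{\left(-4,q{\left(1 \right)} \right)} \right)} \left(-18\right) = 9 \left(-18\right) = -162$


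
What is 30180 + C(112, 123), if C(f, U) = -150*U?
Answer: 11730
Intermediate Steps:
30180 + C(112, 123) = 30180 - 150*123 = 30180 - 18450 = 11730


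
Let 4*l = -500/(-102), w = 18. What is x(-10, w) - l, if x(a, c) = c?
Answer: 1711/102 ≈ 16.775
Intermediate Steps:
l = 125/102 (l = (-500/(-102))/4 = (-500*(-1/102))/4 = (¼)*(250/51) = 125/102 ≈ 1.2255)
x(-10, w) - l = 18 - 1*125/102 = 18 - 125/102 = 1711/102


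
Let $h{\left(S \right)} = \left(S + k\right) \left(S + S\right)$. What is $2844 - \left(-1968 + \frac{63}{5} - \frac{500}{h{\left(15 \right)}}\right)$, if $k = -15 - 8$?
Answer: $\frac{287839}{60} \approx 4797.3$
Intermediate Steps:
$k = -23$ ($k = -15 - 8 = -23$)
$h{\left(S \right)} = 2 S \left(-23 + S\right)$ ($h{\left(S \right)} = \left(S - 23\right) \left(S + S\right) = \left(-23 + S\right) 2 S = 2 S \left(-23 + S\right)$)
$2844 - \left(-1968 + \frac{63}{5} - \frac{500}{h{\left(15 \right)}}\right) = 2844 - \left(-1968 + \frac{63}{5} - 500 \frac{1}{30 \left(-23 + 15\right)}\right) = 2844 - \left(-1968 + \frac{25}{12} + \frac{63}{5}\right) = 2844 + \left(1968 - \left(\frac{63}{5} - \frac{500}{-240}\right)\right) = 2844 + \left(1968 - \left(\frac{63}{5} - - \frac{25}{12}\right)\right) = 2844 + \left(1968 - \left(\frac{63}{5} + \frac{25}{12}\right)\right) = 2844 + \left(1968 - \frac{881}{60}\right) = 2844 + \frac{117199}{60} = \frac{287839}{60}$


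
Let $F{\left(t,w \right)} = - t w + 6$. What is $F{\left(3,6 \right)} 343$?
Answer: $-4116$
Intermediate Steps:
$F{\left(t,w \right)} = 6 - t w$ ($F{\left(t,w \right)} = - t w + 6 = 6 - t w$)
$F{\left(3,6 \right)} 343 = \left(6 - 3 \cdot 6\right) 343 = \left(6 - 18\right) 343 = \left(-12\right) 343 = -4116$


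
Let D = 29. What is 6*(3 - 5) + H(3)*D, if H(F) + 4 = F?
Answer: -41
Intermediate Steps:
H(F) = -4 + F
6*(3 - 5) + H(3)*D = 6*(3 - 5) + (-4 + 3)*29 = 6*(-2) - 1*29 = -12 - 29 = -41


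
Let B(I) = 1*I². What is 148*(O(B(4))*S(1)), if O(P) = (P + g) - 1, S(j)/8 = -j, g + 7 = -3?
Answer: -5920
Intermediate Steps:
g = -10 (g = -7 - 3 = -10)
S(j) = -8*j (S(j) = 8*(-j) = -8*j)
B(I) = I²
O(P) = -11 + P (O(P) = (P - 10) - 1 = (-10 + P) - 1 = -11 + P)
148*(O(B(4))*S(1)) = 148*((-11 + 4²)*(-8*1)) = 148*((-11 + 16)*(-8)) = 148*(5*(-8)) = 148*(-40) = -5920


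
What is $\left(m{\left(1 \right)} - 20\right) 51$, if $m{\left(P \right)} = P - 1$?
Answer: $-1020$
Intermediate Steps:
$m{\left(P \right)} = -1 + P$
$\left(m{\left(1 \right)} - 20\right) 51 = \left(\left(-1 + 1\right) - 20\right) 51 = \left(0 - 20\right) 51 = \left(-20\right) 51 = -1020$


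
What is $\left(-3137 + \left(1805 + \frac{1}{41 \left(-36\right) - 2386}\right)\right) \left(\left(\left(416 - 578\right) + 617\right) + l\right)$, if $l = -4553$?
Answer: $\frac{10540435065}{1931} \approx 5.4585 \cdot 10^{6}$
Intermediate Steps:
$\left(-3137 + \left(1805 + \frac{1}{41 \left(-36\right) - 2386}\right)\right) \left(\left(\left(416 - 578\right) + 617\right) + l\right) = \left(-3137 + \left(1805 + \frac{1}{41 \left(-36\right) - 2386}\right)\right) \left(\left(\left(416 - 578\right) + 617\right) - 4553\right) = \left(-3137 + \left(1805 + \frac{1}{-1476 - 2386}\right)\right) \left(\left(-162 + 617\right) - 4553\right) = \left(-3137 + \left(1805 + \frac{1}{-3862}\right)\right) \left(455 - 4553\right) = \left(-3137 + \left(1805 - \frac{1}{3862}\right)\right) \left(-4098\right) = \left(-3137 + \frac{6970909}{3862}\right) \left(-4098\right) = \left(- \frac{5144185}{3862}\right) \left(-4098\right) = \frac{10540435065}{1931}$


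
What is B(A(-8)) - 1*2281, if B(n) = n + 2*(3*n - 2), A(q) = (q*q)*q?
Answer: -5869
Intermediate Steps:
A(q) = q**3 (A(q) = q**2*q = q**3)
B(n) = -4 + 7*n (B(n) = n + 2*(-2 + 3*n) = n + (-4 + 6*n) = -4 + 7*n)
B(A(-8)) - 1*2281 = (-4 + 7*(-8)**3) - 1*2281 = (-4 + 7*(-512)) - 2281 = (-4 - 3584) - 2281 = -3588 - 2281 = -5869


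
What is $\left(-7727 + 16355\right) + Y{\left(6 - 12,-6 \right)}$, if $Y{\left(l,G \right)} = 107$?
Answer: $8735$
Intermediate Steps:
$\left(-7727 + 16355\right) + Y{\left(6 - 12,-6 \right)} = \left(-7727 + 16355\right) + 107 = 8628 + 107 = 8735$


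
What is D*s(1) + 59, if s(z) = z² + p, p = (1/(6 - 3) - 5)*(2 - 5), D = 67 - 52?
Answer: 284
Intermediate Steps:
D = 15
p = 14 (p = (1/3 - 5)*(-3) = (⅓ - 5)*(-3) = -14/3*(-3) = 14)
s(z) = 14 + z² (s(z) = z² + 14 = 14 + z²)
D*s(1) + 59 = 15*(14 + 1²) + 59 = 15*(14 + 1) + 59 = 15*15 + 59 = 225 + 59 = 284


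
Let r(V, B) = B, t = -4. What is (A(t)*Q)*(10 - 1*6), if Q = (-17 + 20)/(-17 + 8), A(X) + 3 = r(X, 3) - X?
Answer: -16/3 ≈ -5.3333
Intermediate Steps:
A(X) = -X (A(X) = -3 + (3 - X) = -X)
Q = -1/3 (Q = 3/(-9) = 3*(-1/9) = -1/3 ≈ -0.33333)
(A(t)*Q)*(10 - 1*6) = (-1*(-4)*(-1/3))*(10 - 1*6) = (4*(-1/3))*(10 - 6) = -4/3*4 = -16/3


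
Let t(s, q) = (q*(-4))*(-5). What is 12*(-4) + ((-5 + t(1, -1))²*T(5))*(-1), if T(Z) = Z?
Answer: -3173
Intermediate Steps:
t(s, q) = 20*q (t(s, q) = -4*q*(-5) = 20*q)
12*(-4) + ((-5 + t(1, -1))²*T(5))*(-1) = 12*(-4) + ((-5 + 20*(-1))²*5)*(-1) = -48 + ((-5 - 20)²*5)*(-1) = -48 + ((-25)²*5)*(-1) = -48 + (625*5)*(-1) = -48 + 3125*(-1) = -48 - 3125 = -3173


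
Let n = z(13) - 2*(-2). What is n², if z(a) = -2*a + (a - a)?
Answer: 484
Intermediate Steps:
z(a) = -2*a (z(a) = -2*a + 0 = -2*a)
n = -22 (n = -2*13 - 2*(-2) = -26 + 4 = -22)
n² = (-22)² = 484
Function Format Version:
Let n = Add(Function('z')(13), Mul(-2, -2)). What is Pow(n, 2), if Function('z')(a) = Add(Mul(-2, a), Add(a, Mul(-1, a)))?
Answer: 484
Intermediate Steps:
Function('z')(a) = Mul(-2, a) (Function('z')(a) = Add(Mul(-2, a), 0) = Mul(-2, a))
n = -22 (n = Add(Mul(-2, 13), Mul(-2, -2)) = Add(-26, 4) = -22)
Pow(n, 2) = Pow(-22, 2) = 484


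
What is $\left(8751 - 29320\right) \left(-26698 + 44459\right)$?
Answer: $-365326009$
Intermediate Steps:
$\left(8751 - 29320\right) \left(-26698 + 44459\right) = \left(-20569\right) 17761 = -365326009$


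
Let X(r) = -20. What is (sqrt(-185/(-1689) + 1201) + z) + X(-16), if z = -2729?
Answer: -2749 + sqrt(3426430386)/1689 ≈ -2714.3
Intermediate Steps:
(sqrt(-185/(-1689) + 1201) + z) + X(-16) = (sqrt(-185/(-1689) + 1201) - 2729) - 20 = (sqrt(-185*(-1/1689) + 1201) - 2729) - 20 = (sqrt(185/1689 + 1201) - 2729) - 20 = (sqrt(2028674/1689) - 2729) - 20 = (sqrt(3426430386)/1689 - 2729) - 20 = (-2729 + sqrt(3426430386)/1689) - 20 = -2749 + sqrt(3426430386)/1689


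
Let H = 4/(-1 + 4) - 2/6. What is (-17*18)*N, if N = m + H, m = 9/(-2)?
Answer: 1071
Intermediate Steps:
m = -9/2 (m = 9*(-½) = -9/2 ≈ -4.5000)
H = 1 (H = 4/3 - 2*⅙ = 4*(⅓) - ⅓ = 4/3 - ⅓ = 1)
N = -7/2 (N = -9/2 + 1 = -7/2 ≈ -3.5000)
(-17*18)*N = -17*18*(-7/2) = -306*(-7/2) = 1071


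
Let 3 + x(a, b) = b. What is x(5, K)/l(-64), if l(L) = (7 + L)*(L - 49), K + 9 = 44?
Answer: 32/6441 ≈ 0.0049682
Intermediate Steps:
K = 35 (K = -9 + 44 = 35)
x(a, b) = -3 + b
l(L) = (-49 + L)*(7 + L) (l(L) = (7 + L)*(-49 + L) = (-49 + L)*(7 + L))
x(5, K)/l(-64) = (-3 + 35)/(-343 + (-64)**2 - 42*(-64)) = 32/(-343 + 4096 + 2688) = 32/6441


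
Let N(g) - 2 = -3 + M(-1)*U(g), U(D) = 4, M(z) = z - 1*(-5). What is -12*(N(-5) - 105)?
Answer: 1080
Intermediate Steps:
M(z) = 5 + z (M(z) = z + 5 = 5 + z)
N(g) = 15 (N(g) = 2 + (-3 + (5 - 1)*4) = 2 + (-3 + 4*4) = 2 + (-3 + 16) = 2 + 13 = 15)
-12*(N(-5) - 105) = -12*(15 - 105) = -12*(-90) = 1080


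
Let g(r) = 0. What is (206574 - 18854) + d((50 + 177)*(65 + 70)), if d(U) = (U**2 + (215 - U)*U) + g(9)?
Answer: 6776395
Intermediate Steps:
d(U) = U**2 + U*(215 - U) (d(U) = (U**2 + (215 - U)*U) + 0 = (U**2 + U*(215 - U)) + 0 = U**2 + U*(215 - U))
(206574 - 18854) + d((50 + 177)*(65 + 70)) = (206574 - 18854) + 215*((50 + 177)*(65 + 70)) = 187720 + 215*(227*135) = 187720 + 215*30645 = 187720 + 6588675 = 6776395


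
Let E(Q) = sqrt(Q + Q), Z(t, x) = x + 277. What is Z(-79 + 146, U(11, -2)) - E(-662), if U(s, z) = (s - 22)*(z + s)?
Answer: 178 - 2*I*sqrt(331) ≈ 178.0 - 36.387*I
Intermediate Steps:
U(s, z) = (-22 + s)*(s + z)
Z(t, x) = 277 + x
E(Q) = sqrt(2)*sqrt(Q) (E(Q) = sqrt(2*Q) = sqrt(2)*sqrt(Q))
Z(-79 + 146, U(11, -2)) - E(-662) = (277 + (11**2 - 22*11 - 22*(-2) + 11*(-2))) - sqrt(2)*sqrt(-662) = (277 + (121 - 242 + 44 - 22)) - sqrt(2)*I*sqrt(662) = (277 - 99) - 2*I*sqrt(331) = 178 - 2*I*sqrt(331)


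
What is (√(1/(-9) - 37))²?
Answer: -334/9 ≈ -37.111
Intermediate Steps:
(√(1/(-9) - 37))² = (√(-⅑ - 37))² = (√(-334/9))² = (I*√334/3)² = -334/9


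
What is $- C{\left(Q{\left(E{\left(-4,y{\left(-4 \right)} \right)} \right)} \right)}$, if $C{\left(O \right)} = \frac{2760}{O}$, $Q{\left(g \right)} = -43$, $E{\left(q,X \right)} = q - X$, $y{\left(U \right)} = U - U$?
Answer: $\frac{2760}{43} \approx 64.186$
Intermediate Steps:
$y{\left(U \right)} = 0$
$- C{\left(Q{\left(E{\left(-4,y{\left(-4 \right)} \right)} \right)} \right)} = - \frac{2760}{-43} = - \frac{2760 \left(-1\right)}{43} = \left(-1\right) \left(- \frac{2760}{43}\right) = \frac{2760}{43}$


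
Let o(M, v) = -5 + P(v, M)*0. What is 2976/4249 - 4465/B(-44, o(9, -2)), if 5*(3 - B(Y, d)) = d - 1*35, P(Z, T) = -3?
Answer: -18939049/46739 ≈ -405.21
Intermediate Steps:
o(M, v) = -5 (o(M, v) = -5 - 3*0 = -5 + 0 = -5)
B(Y, d) = 10 - d/5 (B(Y, d) = 3 - (d - 1*35)/5 = 3 - (d - 35)/5 = 3 - (-35 + d)/5 = 3 + (7 - d/5) = 10 - d/5)
2976/4249 - 4465/B(-44, o(9, -2)) = 2976/4249 - 4465/(10 - 1/5*(-5)) = 2976*(1/4249) - 4465/(10 + 1) = 2976/4249 - 4465/11 = -18939049/46739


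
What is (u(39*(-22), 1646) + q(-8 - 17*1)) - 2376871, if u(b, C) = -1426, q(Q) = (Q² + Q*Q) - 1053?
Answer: -2378100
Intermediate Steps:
q(Q) = -1053 + 2*Q² (q(Q) = (Q² + Q²) - 1053 = 2*Q² - 1053 = -1053 + 2*Q²)
(u(39*(-22), 1646) + q(-8 - 17*1)) - 2376871 = (-1426 + (-1053 + 2*(-8 - 17*1)²)) - 2376871 = (-1426 + (-1053 + 2*(-8 - 17)²)) - 2376871 = (-1426 + (-1053 + 2*(-25)²)) - 2376871 = (-1426 + (-1053 + 2*625)) - 2376871 = (-1426 + (-1053 + 1250)) - 2376871 = (-1426 + 197) - 2376871 = -1229 - 2376871 = -2378100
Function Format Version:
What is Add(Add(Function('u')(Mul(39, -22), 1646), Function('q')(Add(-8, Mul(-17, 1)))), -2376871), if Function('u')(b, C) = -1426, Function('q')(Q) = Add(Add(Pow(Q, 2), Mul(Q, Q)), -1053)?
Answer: -2378100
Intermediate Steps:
Function('q')(Q) = Add(-1053, Mul(2, Pow(Q, 2))) (Function('q')(Q) = Add(Add(Pow(Q, 2), Pow(Q, 2)), -1053) = Add(Mul(2, Pow(Q, 2)), -1053) = Add(-1053, Mul(2, Pow(Q, 2))))
Add(Add(Function('u')(Mul(39, -22), 1646), Function('q')(Add(-8, Mul(-17, 1)))), -2376871) = Add(Add(-1426, Add(-1053, Mul(2, Pow(Add(-8, Mul(-17, 1)), 2)))), -2376871) = Add(Add(-1426, Add(-1053, Mul(2, Pow(Add(-8, -17), 2)))), -2376871) = Add(Add(-1426, Add(-1053, Mul(2, Pow(-25, 2)))), -2376871) = Add(Add(-1426, Add(-1053, Mul(2, 625))), -2376871) = Add(Add(-1426, Add(-1053, 1250)), -2376871) = Add(Add(-1426, 197), -2376871) = Add(-1229, -2376871) = -2378100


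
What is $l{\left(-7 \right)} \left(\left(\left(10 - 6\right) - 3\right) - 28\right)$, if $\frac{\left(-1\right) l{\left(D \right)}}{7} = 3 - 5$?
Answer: $-378$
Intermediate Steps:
$l{\left(D \right)} = 14$ ($l{\left(D \right)} = - 7 \left(3 - 5\right) = \left(-7\right) \left(-2\right) = 14$)
$l{\left(-7 \right)} \left(\left(\left(10 - 6\right) - 3\right) - 28\right) = 14 \left(\left(\left(10 - 6\right) - 3\right) - 28\right) = 14 \left(\left(4 - 3\right) - 28\right) = 14 \left(1 - 28\right) = 14 \left(-27\right) = -378$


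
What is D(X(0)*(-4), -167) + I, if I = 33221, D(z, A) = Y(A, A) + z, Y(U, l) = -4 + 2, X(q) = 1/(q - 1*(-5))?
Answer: 166091/5 ≈ 33218.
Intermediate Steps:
X(q) = 1/(5 + q) (X(q) = 1/(q + 5) = 1/(5 + q))
Y(U, l) = -2
D(z, A) = -2 + z
D(X(0)*(-4), -167) + I = (-2 - 4/(5 + 0)) + 33221 = (-2 - 4/5) + 33221 = (-2 + (⅕)*(-4)) + 33221 = (-2 - ⅘) + 33221 = -14/5 + 33221 = 166091/5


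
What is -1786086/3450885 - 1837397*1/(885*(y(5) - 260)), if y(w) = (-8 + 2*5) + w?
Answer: 396048810701/51511360395 ≈ 7.6886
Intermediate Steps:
y(w) = 2 + w (y(w) = (-8 + 10) + w = 2 + w)
-1786086/3450885 - 1837397*1/(885*(y(5) - 260)) = -1786086/3450885 - 1837397*1/(885*((2 + 5) - 260)) = -1786086*1/3450885 - 1837397*1/(885*(7 - 260)) = -595362/1150295 - 1837397/(885*(-253)) = -595362/1150295 - 1837397/(-223905) = -595362/1150295 - 1837397*(-1/223905) = -595362/1150295 + 1837397/223905 = 396048810701/51511360395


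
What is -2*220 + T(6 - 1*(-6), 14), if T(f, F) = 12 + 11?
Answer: -417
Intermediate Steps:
T(f, F) = 23
-2*220 + T(6 - 1*(-6), 14) = -2*220 + 23 = -440 + 23 = -417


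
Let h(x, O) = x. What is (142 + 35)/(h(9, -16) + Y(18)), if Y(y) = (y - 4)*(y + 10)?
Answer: 177/401 ≈ 0.44140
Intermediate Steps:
Y(y) = (-4 + y)*(10 + y)
(142 + 35)/(h(9, -16) + Y(18)) = (142 + 35)/(9 + (-40 + 18² + 6*18)) = 177/(9 + (-40 + 324 + 108)) = 177/(9 + 392) = 177/401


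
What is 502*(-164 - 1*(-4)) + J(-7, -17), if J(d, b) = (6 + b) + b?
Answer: -80348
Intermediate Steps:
J(d, b) = 6 + 2*b
502*(-164 - 1*(-4)) + J(-7, -17) = 502*(-164 - 1*(-4)) + (6 + 2*(-17)) = 502*(-164 + 4) + (6 - 34) = 502*(-160) - 28 = -80320 - 28 = -80348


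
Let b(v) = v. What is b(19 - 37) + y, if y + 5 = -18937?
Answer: -18960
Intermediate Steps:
y = -18942 (y = -5 - 18937 = -18942)
b(19 - 37) + y = (19 - 37) - 18942 = -18 - 18942 = -18960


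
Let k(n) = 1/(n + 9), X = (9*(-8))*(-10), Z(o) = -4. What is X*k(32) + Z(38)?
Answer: 556/41 ≈ 13.561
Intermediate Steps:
X = 720 (X = -72*(-10) = 720)
k(n) = 1/(9 + n)
X*k(32) + Z(38) = 720/(9 + 32) - 4 = 720/41 - 4 = 556/41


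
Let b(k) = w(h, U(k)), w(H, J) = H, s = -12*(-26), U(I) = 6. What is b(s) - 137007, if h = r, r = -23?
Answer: -137030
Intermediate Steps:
s = 312
h = -23
b(k) = -23
b(s) - 137007 = -23 - 137007 = -137030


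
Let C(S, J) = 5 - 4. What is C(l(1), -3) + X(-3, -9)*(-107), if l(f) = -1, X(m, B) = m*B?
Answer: -2888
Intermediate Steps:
X(m, B) = B*m
C(S, J) = 1
C(l(1), -3) + X(-3, -9)*(-107) = 1 - 9*(-3)*(-107) = 1 + 27*(-107) = 1 - 2889 = -2888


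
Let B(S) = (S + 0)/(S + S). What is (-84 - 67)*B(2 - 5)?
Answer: -151/2 ≈ -75.500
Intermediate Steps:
B(S) = 1/2 (B(S) = S/((2*S)) = S*(1/(2*S)) = 1/2)
(-84 - 67)*B(2 - 5) = (-84 - 67)*(1/2) = -151*1/2 = -151/2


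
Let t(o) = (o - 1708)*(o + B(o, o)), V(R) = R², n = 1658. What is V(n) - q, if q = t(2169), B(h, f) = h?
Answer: 749146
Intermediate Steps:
t(o) = 2*o*(-1708 + o) (t(o) = (o - 1708)*(o + o) = (-1708 + o)*(2*o) = 2*o*(-1708 + o))
q = 1999818 (q = 2*2169*(-1708 + 2169) = 2*2169*461 = 1999818)
V(n) - q = 1658² - 1*1999818 = 2748964 - 1999818 = 749146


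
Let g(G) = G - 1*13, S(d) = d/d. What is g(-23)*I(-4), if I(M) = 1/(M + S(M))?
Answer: 12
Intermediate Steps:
S(d) = 1
I(M) = 1/(1 + M) (I(M) = 1/(M + 1) = 1/(1 + M))
g(G) = -13 + G (g(G) = G - 13 = -13 + G)
g(-23)*I(-4) = (-13 - 23)/(1 - 4) = -36/(-3) = -36*(-1/3) = 12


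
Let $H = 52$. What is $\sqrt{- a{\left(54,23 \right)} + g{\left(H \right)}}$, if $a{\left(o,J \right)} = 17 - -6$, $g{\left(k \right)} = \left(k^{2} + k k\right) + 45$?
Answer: $\sqrt{5430} \approx 73.688$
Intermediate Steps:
$g{\left(k \right)} = 45 + 2 k^{2}$ ($g{\left(k \right)} = \left(k^{2} + k^{2}\right) + 45 = 2 k^{2} + 45 = 45 + 2 k^{2}$)
$a{\left(o,J \right)} = 23$ ($a{\left(o,J \right)} = 17 + 6 = 23$)
$\sqrt{- a{\left(54,23 \right)} + g{\left(H \right)}} = \sqrt{\left(-1\right) 23 + \left(45 + 2 \cdot 52^{2}\right)} = \sqrt{-23 + \left(45 + 2 \cdot 2704\right)} = \sqrt{-23 + \left(45 + 5408\right)} = \sqrt{-23 + 5453} = \sqrt{5430}$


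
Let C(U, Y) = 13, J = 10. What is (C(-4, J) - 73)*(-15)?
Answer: 900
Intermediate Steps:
(C(-4, J) - 73)*(-15) = (13 - 73)*(-15) = -60*(-15) = 900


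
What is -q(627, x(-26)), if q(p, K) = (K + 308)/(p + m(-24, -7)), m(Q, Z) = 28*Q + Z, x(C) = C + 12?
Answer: 147/26 ≈ 5.6538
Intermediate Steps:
x(C) = 12 + C
m(Q, Z) = Z + 28*Q
q(p, K) = (308 + K)/(-679 + p) (q(p, K) = (K + 308)/(p + (-7 + 28*(-24))) = (308 + K)/(p + (-7 - 672)) = (308 + K)/(p - 679) = (308 + K)/(-679 + p))
-q(627, x(-26)) = -(308 + (12 - 26))/(-679 + 627) = -(308 - 14)/(-52) = -(-1)*294/52 = -1*(-147/26) = 147/26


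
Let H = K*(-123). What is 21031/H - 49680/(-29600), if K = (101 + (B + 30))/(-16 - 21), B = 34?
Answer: 60103517/1501830 ≈ 40.020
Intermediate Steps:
K = -165/37 (K = (101 + (34 + 30))/(-16 - 21) = (101 + 64)/(-37) = 165*(-1/37) = -165/37 ≈ -4.4595)
H = 20295/37 (H = -165/37*(-123) = 20295/37 ≈ 548.51)
21031/H - 49680/(-29600) = 21031/(20295/37) - 49680/(-29600) = 21031*(37/20295) - 49680*(-1/29600) = 778147/20295 + 621/370 = 60103517/1501830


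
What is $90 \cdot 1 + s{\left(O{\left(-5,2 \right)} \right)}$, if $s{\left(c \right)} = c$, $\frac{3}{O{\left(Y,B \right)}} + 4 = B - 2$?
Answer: $\frac{357}{4} \approx 89.25$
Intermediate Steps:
$O{\left(Y,B \right)} = \frac{3}{-6 + B}$ ($O{\left(Y,B \right)} = \frac{3}{-4 + \left(B - 2\right)} = \frac{3}{-4 + \left(-2 + B\right)} = \frac{3}{-6 + B}$)
$90 \cdot 1 + s{\left(O{\left(-5,2 \right)} \right)} = 90 \cdot 1 + \frac{3}{-6 + 2} = 90 + \frac{3}{-4} = 90 + 3 \left(- \frac{1}{4}\right) = 90 - \frac{3}{4} = \frac{357}{4}$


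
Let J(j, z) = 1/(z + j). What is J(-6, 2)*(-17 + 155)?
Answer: -69/2 ≈ -34.500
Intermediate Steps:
J(j, z) = 1/(j + z)
J(-6, 2)*(-17 + 155) = (-17 + 155)/(-6 + 2) = 138/(-4) = -¼*138 = -69/2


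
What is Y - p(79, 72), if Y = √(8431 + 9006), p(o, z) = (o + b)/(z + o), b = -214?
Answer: 135/151 + √17437 ≈ 132.94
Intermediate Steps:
p(o, z) = (-214 + o)/(o + z) (p(o, z) = (o - 214)/(z + o) = (-214 + o)/(o + z))
Y = √17437 ≈ 132.05
Y - p(79, 72) = √17437 - (-214 + 79)/(79 + 72) = √17437 - (-135)/151 = √17437 - 1*(-135/151) = √17437 + 135/151 = 135/151 + √17437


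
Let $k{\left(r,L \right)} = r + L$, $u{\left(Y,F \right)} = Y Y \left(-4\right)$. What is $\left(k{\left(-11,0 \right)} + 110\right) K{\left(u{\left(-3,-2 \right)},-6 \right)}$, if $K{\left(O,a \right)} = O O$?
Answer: $128304$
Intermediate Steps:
$u{\left(Y,F \right)} = - 4 Y^{2}$ ($u{\left(Y,F \right)} = Y^{2} \left(-4\right) = - 4 Y^{2}$)
$k{\left(r,L \right)} = L + r$
$K{\left(O,a \right)} = O^{2}$
$\left(k{\left(-11,0 \right)} + 110\right) K{\left(u{\left(-3,-2 \right)},-6 \right)} = \left(\left(0 - 11\right) + 110\right) \left(- 4 \left(-3\right)^{2}\right)^{2} = \left(-11 + 110\right) \left(\left(-4\right) 9\right)^{2} = 99 \left(-36\right)^{2} = 99 \cdot 1296 = 128304$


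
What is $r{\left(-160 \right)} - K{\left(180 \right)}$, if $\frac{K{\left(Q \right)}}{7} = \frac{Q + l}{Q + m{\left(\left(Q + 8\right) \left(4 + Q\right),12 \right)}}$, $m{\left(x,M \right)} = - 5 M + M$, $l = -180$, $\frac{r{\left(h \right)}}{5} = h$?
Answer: $-800$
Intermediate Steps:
$r{\left(h \right)} = 5 h$
$m{\left(x,M \right)} = - 4 M$
$K{\left(Q \right)} = \frac{7 \left(-180 + Q\right)}{-48 + Q}$ ($K{\left(Q \right)} = 7 \frac{Q - 180}{Q - 48} = 7 \frac{-180 + Q}{Q - 48} = 7 \frac{-180 + Q}{-48 + Q} = \frac{7 \left(-180 + Q\right)}{-48 + Q}$)
$r{\left(-160 \right)} - K{\left(180 \right)} = 5 \left(-160\right) - \frac{7 \left(-180 + 180\right)}{-48 + 180} = -800 - 7 \cdot \frac{1}{132} \cdot 0 = -800 - 0 = -800 + 0 = -800$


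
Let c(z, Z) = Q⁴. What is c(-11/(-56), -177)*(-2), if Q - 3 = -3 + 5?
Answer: -1250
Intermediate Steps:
Q = 5 (Q = 3 + (-3 + 5) = 3 + 2 = 5)
c(z, Z) = 625 (c(z, Z) = 5⁴ = 625)
c(-11/(-56), -177)*(-2) = 625*(-2) = -1250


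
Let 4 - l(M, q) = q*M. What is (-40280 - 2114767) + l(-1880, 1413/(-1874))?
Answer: -2020603511/937 ≈ -2.1565e+6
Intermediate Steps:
l(M, q) = 4 - M*q (l(M, q) = 4 - q*M = 4 - M*q)
(-40280 - 2114767) + l(-1880, 1413/(-1874)) = (-40280 - 2114767) + (4 - 1*(-1880)*1413/(-1874)) = -2155047 + (4 - 1*(-1880)*1413*(-1/1874)) = -2155047 + (4 - 1*(-1880)*(-1413/1874)) = -2155047 + (4 - 1328220/937) = -2155047 - 1324472/937 = -2020603511/937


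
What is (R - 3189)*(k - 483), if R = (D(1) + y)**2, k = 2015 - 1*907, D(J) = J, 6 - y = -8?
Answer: -1852500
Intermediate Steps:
y = 14 (y = 6 - 1*(-8) = 6 + 8 = 14)
k = 1108 (k = 2015 - 907 = 1108)
R = 225 (R = (1 + 14)**2 = 15**2 = 225)
(R - 3189)*(k - 483) = (225 - 3189)*(1108 - 483) = -2964*625 = -1852500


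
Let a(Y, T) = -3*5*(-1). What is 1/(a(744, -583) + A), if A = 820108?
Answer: 1/820123 ≈ 1.2193e-6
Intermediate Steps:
a(Y, T) = 15 (a(Y, T) = -15*(-1) = 15)
1/(a(744, -583) + A) = 1/(15 + 820108) = 1/820123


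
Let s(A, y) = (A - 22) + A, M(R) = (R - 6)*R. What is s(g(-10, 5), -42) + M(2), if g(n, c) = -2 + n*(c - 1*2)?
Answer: -94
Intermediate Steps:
g(n, c) = -2 + n*(-2 + c) (g(n, c) = -2 + n*(c - 2) = -2 + n*(-2 + c))
M(R) = R*(-6 + R) (M(R) = (-6 + R)*R = R*(-6 + R))
s(A, y) = -22 + 2*A (s(A, y) = (-22 + A) + A = -22 + 2*A)
s(g(-10, 5), -42) + M(2) = (-22 + 2*(-2 - 2*(-10) + 5*(-10))) + 2*(-6 + 2) = (-22 + 2*(-2 + 20 - 50)) + 2*(-4) = (-22 + 2*(-32)) - 8 = (-22 - 64) - 8 = -86 - 8 = -94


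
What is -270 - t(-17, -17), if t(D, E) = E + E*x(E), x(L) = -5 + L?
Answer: -627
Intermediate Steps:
t(D, E) = E + E*(-5 + E)
-270 - t(-17, -17) = -270 - (-17)*(-4 - 17) = -270 - (-17)*(-21) = -270 - 1*357 = -270 - 357 = -627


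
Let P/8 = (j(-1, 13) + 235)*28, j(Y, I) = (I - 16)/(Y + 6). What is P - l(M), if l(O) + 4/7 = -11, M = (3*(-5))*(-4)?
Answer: 1838101/35 ≈ 52517.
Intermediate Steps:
j(Y, I) = (-16 + I)/(6 + Y)
M = 60 (M = -15*(-4) = 60)
l(O) = -81/7 (l(O) = -4/7 - 11 = -81/7)
P = 262528/5 (P = 8*(((-16 + 13)/(6 - 1) + 235)*28) = 8*((-3/5 + 235)*28) = 8*(((⅕)*(-3) + 235)*28) = 8*((-⅗ + 235)*28) = 8*((1172/5)*28) = 8*(32816/5) = 262528/5 ≈ 52506.)
P - l(M) = 262528/5 - 1*(-81/7) = 262528/5 + 81/7 = 1838101/35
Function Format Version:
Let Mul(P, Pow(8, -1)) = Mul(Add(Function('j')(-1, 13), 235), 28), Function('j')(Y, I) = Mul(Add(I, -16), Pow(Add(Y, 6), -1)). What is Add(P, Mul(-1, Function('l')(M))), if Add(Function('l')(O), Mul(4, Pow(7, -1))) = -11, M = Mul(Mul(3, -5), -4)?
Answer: Rational(1838101, 35) ≈ 52517.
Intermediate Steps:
Function('j')(Y, I) = Mul(Pow(Add(6, Y), -1), Add(-16, I)) (Function('j')(Y, I) = Mul(Add(-16, I), Pow(Add(6, Y), -1)) = Mul(Pow(Add(6, Y), -1), Add(-16, I)))
M = 60 (M = Mul(-15, -4) = 60)
Function('l')(O) = Rational(-81, 7) (Function('l')(O) = Add(Rational(-4, 7), -11) = Rational(-81, 7))
P = Rational(262528, 5) (P = Mul(8, Mul(Add(Mul(Pow(Add(6, -1), -1), Add(-16, 13)), 235), 28)) = Mul(8, Mul(Add(Mul(Pow(5, -1), -3), 235), 28)) = Mul(8, Mul(Add(Mul(Rational(1, 5), -3), 235), 28)) = Mul(8, Mul(Add(Rational(-3, 5), 235), 28)) = Mul(8, Mul(Rational(1172, 5), 28)) = Mul(8, Rational(32816, 5)) = Rational(262528, 5) ≈ 52506.)
Add(P, Mul(-1, Function('l')(M))) = Add(Rational(262528, 5), Mul(-1, Rational(-81, 7))) = Add(Rational(262528, 5), Rational(81, 7)) = Rational(1838101, 35)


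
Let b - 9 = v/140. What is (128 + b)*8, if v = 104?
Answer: 38568/35 ≈ 1101.9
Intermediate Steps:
b = 341/35 (b = 9 + 104/140 = 9 + 104*(1/140) = 9 + 26/35 = 341/35 ≈ 9.7429)
(128 + b)*8 = (128 + 341/35)*8 = (4821/35)*8 = 38568/35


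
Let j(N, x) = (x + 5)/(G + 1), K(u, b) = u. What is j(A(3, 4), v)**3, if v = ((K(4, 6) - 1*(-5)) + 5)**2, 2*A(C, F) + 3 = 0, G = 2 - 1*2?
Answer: 8120601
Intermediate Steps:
G = 0 (G = 2 - 2 = 0)
A(C, F) = -3/2 (A(C, F) = -3/2 + (1/2)*0 = -3/2 + 0 = -3/2)
v = 196 (v = ((4 - 1*(-5)) + 5)**2 = ((4 + 5) + 5)**2 = (9 + 5)**2 = 14**2 = 196)
j(N, x) = 5 + x (j(N, x) = (x + 5)/(0 + 1) = (5 + x)/1 = (5 + x)*1 = 5 + x)
j(A(3, 4), v)**3 = (5 + 196)**3 = 201**3 = 8120601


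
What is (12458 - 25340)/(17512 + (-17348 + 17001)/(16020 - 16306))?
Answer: -1228084/1669593 ≈ -0.73556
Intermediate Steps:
(12458 - 25340)/(17512 + (-17348 + 17001)/(16020 - 16306)) = -12882/(17512 - 347/(-286)) = -12882/(17512 - 347*(-1/286)) = -12882/(17512 + 347/286) = -12882/5008779/286 = -12882*286/5008779 = -1228084/1669593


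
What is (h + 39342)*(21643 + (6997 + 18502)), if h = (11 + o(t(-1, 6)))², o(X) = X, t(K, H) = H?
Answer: 1868284602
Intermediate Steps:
h = 289 (h = (11 + 6)² = 17² = 289)
(h + 39342)*(21643 + (6997 + 18502)) = (289 + 39342)*(21643 + (6997 + 18502)) = 39631*(21643 + 25499) = 39631*47142 = 1868284602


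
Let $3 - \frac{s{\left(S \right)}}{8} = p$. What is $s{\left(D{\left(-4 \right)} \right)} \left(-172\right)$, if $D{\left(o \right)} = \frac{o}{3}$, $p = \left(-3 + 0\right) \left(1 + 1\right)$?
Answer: $-12384$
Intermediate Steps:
$p = -6$ ($p = \left(-3\right) 2 = -6$)
$D{\left(o \right)} = \frac{o}{3}$ ($D{\left(o \right)} = o \frac{1}{3} = \frac{o}{3}$)
$s{\left(S \right)} = 72$ ($s{\left(S \right)} = 24 - -48 = 24 + 48 = 72$)
$s{\left(D{\left(-4 \right)} \right)} \left(-172\right) = 72 \left(-172\right) = -12384$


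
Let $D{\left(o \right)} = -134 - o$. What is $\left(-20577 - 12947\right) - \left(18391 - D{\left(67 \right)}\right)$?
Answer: $-52116$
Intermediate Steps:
$\left(-20577 - 12947\right) - \left(18391 - D{\left(67 \right)}\right) = \left(-20577 - 12947\right) - \left(18391 - \left(-134 - 67\right)\right) = -33524 - \left(18391 - -201\right) = -33524 - \left(18391 + 201\right) = -33524 - 18592 = -52116$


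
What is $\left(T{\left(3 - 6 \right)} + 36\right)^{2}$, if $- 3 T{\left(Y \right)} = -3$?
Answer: $1369$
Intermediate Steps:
$T{\left(Y \right)} = 1$ ($T{\left(Y \right)} = \left(- \frac{1}{3}\right) \left(-3\right) = 1$)
$\left(T{\left(3 - 6 \right)} + 36\right)^{2} = \left(1 + 36\right)^{2} = 37^{2} = 1369$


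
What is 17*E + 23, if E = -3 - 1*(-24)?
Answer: 380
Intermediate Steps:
E = 21 (E = -3 + 24 = 21)
17*E + 23 = 17*21 + 23 = 357 + 23 = 380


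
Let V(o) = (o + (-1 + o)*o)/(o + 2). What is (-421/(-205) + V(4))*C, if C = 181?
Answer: 525443/615 ≈ 854.38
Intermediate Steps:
V(o) = (o + o*(-1 + o))/(2 + o)
(-421/(-205) + V(4))*C = (-421/(-205) + 4²/(2 + 4))*181 = (-421*(-1/205) + 16/6)*181 = (421/205 + 16*(⅙))*181 = (421/205 + 8/3)*181 = (2903/615)*181 = 525443/615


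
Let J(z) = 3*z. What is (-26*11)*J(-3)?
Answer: 2574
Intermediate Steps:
(-26*11)*J(-3) = (-26*11)*(3*(-3)) = -286*(-9) = 2574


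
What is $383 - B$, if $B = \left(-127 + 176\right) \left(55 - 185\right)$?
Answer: $6753$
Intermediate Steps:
$B = -6370$ ($B = 49 \left(-130\right) = -6370$)
$383 - B = 383 - -6370 = 383 + 6370 = 6753$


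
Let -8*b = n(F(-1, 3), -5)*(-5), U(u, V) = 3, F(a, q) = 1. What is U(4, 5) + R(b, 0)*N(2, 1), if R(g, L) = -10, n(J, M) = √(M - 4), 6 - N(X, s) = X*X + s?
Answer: -7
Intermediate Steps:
N(X, s) = 6 - s - X² (N(X, s) = 6 - (X*X + s) = 6 - (X² + s) = 6 - (s + X²) = 6 + (-s - X²) = 6 - s - X²)
n(J, M) = √(-4 + M)
b = 15*I/8 (b = -√(-4 - 5)*(-5)/8 = -√(-9)*(-5)/8 = -3*I*(-5)/8 = -(-15)*I/8 = 15*I/8 ≈ 1.875*I)
U(4, 5) + R(b, 0)*N(2, 1) = 3 - 10*(6 - 1*1 - 1*2²) = 3 - 10*(6 - 1 - 1*4) = 3 - 10*(6 - 1 - 4) = 3 - 10*1 = 3 - 10 = -7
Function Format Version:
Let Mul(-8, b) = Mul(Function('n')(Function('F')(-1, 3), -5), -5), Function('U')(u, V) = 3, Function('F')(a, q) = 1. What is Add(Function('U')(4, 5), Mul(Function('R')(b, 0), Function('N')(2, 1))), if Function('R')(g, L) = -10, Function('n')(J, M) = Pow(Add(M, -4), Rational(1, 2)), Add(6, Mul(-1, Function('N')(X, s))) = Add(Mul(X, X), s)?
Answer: -7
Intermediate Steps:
Function('N')(X, s) = Add(6, Mul(-1, s), Mul(-1, Pow(X, 2))) (Function('N')(X, s) = Add(6, Mul(-1, Add(Mul(X, X), s))) = Add(6, Mul(-1, Add(Pow(X, 2), s))) = Add(6, Mul(-1, Add(s, Pow(X, 2)))) = Add(6, Add(Mul(-1, s), Mul(-1, Pow(X, 2)))) = Add(6, Mul(-1, s), Mul(-1, Pow(X, 2))))
Function('n')(J, M) = Pow(Add(-4, M), Rational(1, 2))
b = Mul(Rational(15, 8), I) (b = Mul(Rational(-1, 8), Mul(Pow(Add(-4, -5), Rational(1, 2)), -5)) = Mul(Rational(-1, 8), Mul(Pow(-9, Rational(1, 2)), -5)) = Mul(Rational(-1, 8), Mul(Mul(3, I), -5)) = Mul(Rational(-1, 8), Mul(-15, I)) = Mul(Rational(15, 8), I) ≈ Mul(1.8750, I))
Add(Function('U')(4, 5), Mul(Function('R')(b, 0), Function('N')(2, 1))) = Add(3, Mul(-10, Add(6, Mul(-1, 1), Mul(-1, Pow(2, 2))))) = Add(3, Mul(-10, Add(6, -1, Mul(-1, 4)))) = Add(3, Mul(-10, Add(6, -1, -4))) = Add(3, Mul(-10, 1)) = Add(3, -10) = -7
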